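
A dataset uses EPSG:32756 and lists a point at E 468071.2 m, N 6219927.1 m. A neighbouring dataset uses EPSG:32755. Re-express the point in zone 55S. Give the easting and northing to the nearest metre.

E 1021425 m, N 6205508 m

UTM 56S → geographic: φ = -34.16110038°, λ = 152.65360050°.
UTM 55S (λ₀ = 147°) forward: E = 1021424.501 m, N = 6205507.774 m.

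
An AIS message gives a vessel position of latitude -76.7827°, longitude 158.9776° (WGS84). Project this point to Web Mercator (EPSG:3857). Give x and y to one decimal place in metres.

x 17697305.5 m, y -13747430.8 m

Web Mercator is spherical with R = a = 6378137 m.
x = R·λ = 6378137 × 2.774682557 = 17697305.480 m.
y = R·ln tan(π/4 + φ/2) = 6378137 × -2.155399104 = -13747430.774 m.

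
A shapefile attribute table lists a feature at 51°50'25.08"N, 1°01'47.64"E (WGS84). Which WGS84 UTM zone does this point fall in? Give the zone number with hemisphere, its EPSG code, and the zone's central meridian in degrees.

UTM zone = ⌊(λ + 180)/6⌋ + 1; 1.0299° ∈ [0°, 6°) → zone 31.
Hemisphere: N (φ ≥ 0).
Central meridian λ₀ = 6×31 − 183 = 3°.
EPSG code: 32631.

Zone 31N (EPSG:32631), central meridian 3°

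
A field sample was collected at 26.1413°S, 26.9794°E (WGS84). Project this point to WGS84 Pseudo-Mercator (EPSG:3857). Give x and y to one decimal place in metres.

Web Mercator is spherical with R = a = 6378137 m.
x = R·λ = 6378137 × 0.470879360 = 3003333.070 m.
y = R·ln tan(π/4 + φ/2) = 6378137 × -0.472958186 = -3016592.105 m.

x 3003333.1 m, y -3016592.1 m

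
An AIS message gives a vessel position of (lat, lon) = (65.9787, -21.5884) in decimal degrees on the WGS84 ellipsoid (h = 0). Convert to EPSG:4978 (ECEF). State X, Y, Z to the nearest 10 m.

X 2421020 m, Y -957980 m, Z 5802980 m

WGS84: a = 6378137 m, e² = 0.006694380; N(φ) = a/√(1−e²sin²φ) = 6396023.054 m.
X = (N+h)·cosφ·cosλ = 2421024.171 m; Y = (N+h)·cosφ·sinλ = -957984.332 m; Z = (N(1−e²)+h)·sinφ = 5802981.112 m.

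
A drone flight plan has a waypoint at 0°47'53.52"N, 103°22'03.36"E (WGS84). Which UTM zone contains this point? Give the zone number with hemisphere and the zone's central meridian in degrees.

UTM zone = ⌊(λ + 180)/6⌋ + 1; 103.3676° ∈ [102°, 108°) → zone 48.
Hemisphere: N (φ ≥ 0).
Central meridian λ₀ = 6×48 − 183 = 105°.

Zone 48N, central meridian 105°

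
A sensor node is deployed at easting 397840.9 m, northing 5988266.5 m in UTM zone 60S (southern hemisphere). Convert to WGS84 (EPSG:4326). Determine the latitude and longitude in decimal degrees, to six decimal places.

Zone 60S: λ₀ = 177°, k₀ = 0.9996, false easting 500000 m, false northing 10000000 m.
Meridian distance M = (N − FN)/k₀ = -4013338.8 m.
Inverse transverse Mercator on WGS84 gives φ = -36.24509968°, λ = 175.86300011°.

lat -36.245100°, lon 175.863000°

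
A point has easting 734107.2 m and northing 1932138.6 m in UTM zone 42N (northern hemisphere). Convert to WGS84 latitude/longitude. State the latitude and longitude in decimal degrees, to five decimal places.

lat 17.46310°, lon 71.20440°

Zone 42N: λ₀ = 69°, k₀ = 0.9996, false easting 500000 m.
Meridian distance M = (N − FN)/k₀ = 1932911.8 m.
Inverse transverse Mercator on WGS84 gives φ = 17.46310012°, λ = 71.20439956°.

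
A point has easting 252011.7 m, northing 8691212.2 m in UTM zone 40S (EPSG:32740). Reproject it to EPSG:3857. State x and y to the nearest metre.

x 6091837 m, y -1326390 m

Unproject from UTM 40S (λ₀ = 57°) → φ = -11.83019979°, λ = 54.72390022°.
Web Mercator (R = 6378137 m): x = 6091836.707 m, y = -1326390.108 m.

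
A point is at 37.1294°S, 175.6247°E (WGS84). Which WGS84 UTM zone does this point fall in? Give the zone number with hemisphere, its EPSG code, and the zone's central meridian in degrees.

Zone 60S (EPSG:32760), central meridian 177°

UTM zone = ⌊(λ + 180)/6⌋ + 1; 175.6247° ∈ [174°, 180°) → zone 60.
Hemisphere: S (φ < 0).
Central meridian λ₀ = 6×60 − 183 = 177°.
EPSG code: 32760.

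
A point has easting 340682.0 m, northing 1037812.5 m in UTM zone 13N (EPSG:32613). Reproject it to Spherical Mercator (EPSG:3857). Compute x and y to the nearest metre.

Unproject from UTM 13N (λ₀ = -105°) → φ = 9.38559996°, λ = -106.45090028°.
Web Mercator (R = 6378137 m): x = -11850060.014 m, y = 1049504.425 m.

x -11850060 m, y 1049504 m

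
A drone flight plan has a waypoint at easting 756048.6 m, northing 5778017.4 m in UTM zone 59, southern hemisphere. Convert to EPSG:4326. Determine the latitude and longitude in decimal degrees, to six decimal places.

lat -38.109400°, lon 173.920400°

Zone 59S: λ₀ = 171°, k₀ = 0.9996, false easting 500000 m, false northing 10000000 m.
Meridian distance M = (N − FN)/k₀ = -4223672.1 m.
Inverse transverse Mercator on WGS84 gives φ = -38.10940042°, λ = 173.92039993°.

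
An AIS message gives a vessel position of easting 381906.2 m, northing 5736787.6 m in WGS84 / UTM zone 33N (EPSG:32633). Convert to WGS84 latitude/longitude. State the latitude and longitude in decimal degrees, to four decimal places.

lat 51.7695°, lon 13.2885°

Zone 33N: λ₀ = 15°, k₀ = 0.9996, false easting 500000 m.
Meridian distance M = (N − FN)/k₀ = 5739083.2 m.
Inverse transverse Mercator on WGS84 gives φ = 51.76950041°, λ = 13.28850017°.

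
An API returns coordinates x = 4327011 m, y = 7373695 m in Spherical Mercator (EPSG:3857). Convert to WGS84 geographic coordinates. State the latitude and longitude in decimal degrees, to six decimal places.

R = 6378137 m. λ = x/R = 38.87020116°.
φ = 2·arctan(exp(y/R)) − 90° = 2·arctan(3.17748) − 90° = 55.06090235°.

lat 55.060902°, lon 38.870201°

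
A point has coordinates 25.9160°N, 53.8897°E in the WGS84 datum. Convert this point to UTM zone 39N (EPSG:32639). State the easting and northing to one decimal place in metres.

E 789476.2 m, N 2869573.6 m

Zone 39 central meridian λ₀ = 6×39 − 183 = 51°; Δλ = +2.8897°.
Transverse Mercator on WGS84 with k₀ = 0.9996 gives E = 789476.163 m, N = 2869573.630 m.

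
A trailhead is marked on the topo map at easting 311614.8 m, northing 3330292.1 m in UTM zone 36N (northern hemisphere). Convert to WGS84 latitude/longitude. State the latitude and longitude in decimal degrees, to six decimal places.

Zone 36N: λ₀ = 33°, k₀ = 0.9996, false easting 500000 m.
Meridian distance M = (N − FN)/k₀ = 3331624.7 m.
Inverse transverse Mercator on WGS84 gives φ = 30.08929972°, λ = 31.04520018°.

lat 30.089300°, lon 31.045200°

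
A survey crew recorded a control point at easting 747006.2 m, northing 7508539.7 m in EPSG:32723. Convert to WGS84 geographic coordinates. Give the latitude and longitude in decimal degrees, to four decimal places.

lat -22.5118°, lon -42.5988°

Zone 23S: λ₀ = -45°, k₀ = 0.9996, false easting 500000 m, false northing 10000000 m.
Meridian distance M = (N − FN)/k₀ = -2492457.3 m.
Inverse transverse Mercator on WGS84 gives φ = -22.51179981°, λ = -42.59879953°.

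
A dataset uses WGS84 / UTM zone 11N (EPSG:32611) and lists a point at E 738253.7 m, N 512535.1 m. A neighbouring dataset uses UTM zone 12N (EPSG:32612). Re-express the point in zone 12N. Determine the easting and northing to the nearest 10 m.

E 72400 m, N 513340 m

UTM 11N → geographic: φ = 4.63369980°, λ = -114.85239976°.
UTM 12N (λ₀ = -111°) forward: E = 72395.893 m, N = 513336.901 m.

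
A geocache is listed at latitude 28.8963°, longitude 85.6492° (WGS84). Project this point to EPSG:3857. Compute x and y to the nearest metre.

x 9534425 m, y 3362454 m

Web Mercator is spherical with R = a = 6378137 m.
x = R·λ = 6378137 × 1.494860542 = 9534425.331 m.
y = R·ln tan(π/4 + φ/2) = 6378137 × 0.527184342 = 3362453.958 m.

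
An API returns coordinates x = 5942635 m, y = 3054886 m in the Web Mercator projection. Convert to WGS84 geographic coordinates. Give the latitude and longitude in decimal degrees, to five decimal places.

R = 6378137 m. λ = x/R = 53.38359848°.
φ = 2·arctan(exp(y/R)) − 90° = 2·arctan(1.61440) − 90° = 26.44970267°.

lat 26.44970°, lon 53.38360°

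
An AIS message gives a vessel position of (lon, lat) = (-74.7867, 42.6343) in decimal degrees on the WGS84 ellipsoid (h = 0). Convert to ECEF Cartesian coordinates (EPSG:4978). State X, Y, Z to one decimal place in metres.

WGS84: a = 6378137 m, e² = 0.006694380; N(φ) = a/√(1−e²sin²φ) = 6387953.559 m.
X = (N+h)·cosφ·cosλ = 1233227.716 m; Y = (N+h)·cosφ·sinλ = -4534871.306 m; Z = (N(1−e²)+h)·sinφ = 4297702.070 m.

X 1233227.7 m, Y -4534871.3 m, Z 4297702.1 m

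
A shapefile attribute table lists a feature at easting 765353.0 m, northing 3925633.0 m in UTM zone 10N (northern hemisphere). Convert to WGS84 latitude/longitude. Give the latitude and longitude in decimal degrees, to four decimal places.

Zone 10N: λ₀ = -123°, k₀ = 0.9996, false easting 500000 m.
Meridian distance M = (N − FN)/k₀ = 3927203.9 m.
Inverse transverse Mercator on WGS84 gives φ = 35.43879982°, λ = -120.07680034°.

lat 35.4388°, lon -120.0768°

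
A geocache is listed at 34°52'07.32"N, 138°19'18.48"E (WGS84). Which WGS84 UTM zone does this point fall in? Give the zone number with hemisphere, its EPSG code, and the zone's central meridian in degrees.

Zone 54N (EPSG:32654), central meridian 141°

UTM zone = ⌊(λ + 180)/6⌋ + 1; 138.3218° ∈ [138°, 144°) → zone 54.
Hemisphere: N (φ ≥ 0).
Central meridian λ₀ = 6×54 − 183 = 141°.
EPSG code: 32654.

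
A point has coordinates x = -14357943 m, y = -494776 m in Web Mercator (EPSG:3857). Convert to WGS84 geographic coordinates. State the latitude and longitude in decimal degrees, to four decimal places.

lat -4.4402°, lon -128.9796°

R = 6378137 m. λ = x/R = -128.97959645°.
φ = 2·arctan(exp(y/R)) − 90° = 2·arctan(0.92536) − 90° = -4.44019737°.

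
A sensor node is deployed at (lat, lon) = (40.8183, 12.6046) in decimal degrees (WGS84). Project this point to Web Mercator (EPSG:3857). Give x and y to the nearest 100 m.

x 1403100 m, y 4985600 m

Web Mercator is spherical with R = a = 6378137 m.
x = R·λ = 6378137 × 0.219991771 = 1403137.654 m.
y = R·ln tan(π/4 + φ/2) = 6378137 × 0.781666776 = 4985577.784 m.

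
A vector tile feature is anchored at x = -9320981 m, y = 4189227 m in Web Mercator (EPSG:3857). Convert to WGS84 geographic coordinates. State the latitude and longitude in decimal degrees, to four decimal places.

lat 35.1863°, lon -83.7318°

R = 6378137 m. λ = x/R = -83.73179695°.
φ = 2·arctan(exp(y/R)) − 90° = 2·arctan(1.92863) − 90° = 35.18629648°.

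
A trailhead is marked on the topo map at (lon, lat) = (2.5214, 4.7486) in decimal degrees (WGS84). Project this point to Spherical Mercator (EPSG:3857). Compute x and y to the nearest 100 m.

x 280700 m, y 529200 m

Web Mercator is spherical with R = a = 6378137 m.
x = R·λ = 6378137 × 0.044006732 = 280680.964 m.
y = R·ln tan(π/4 + φ/2) = 6378137 × 0.082973749 = 529217.937 m.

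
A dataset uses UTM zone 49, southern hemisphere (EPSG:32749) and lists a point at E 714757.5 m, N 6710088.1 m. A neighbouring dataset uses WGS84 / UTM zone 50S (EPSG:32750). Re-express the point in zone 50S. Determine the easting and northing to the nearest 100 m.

UTM 49S → geographic: φ = -29.72079992°, λ = 113.22019952°.
UTM 50S (λ₀ = 117°) forward: E = 134295.043 m, N = 6706165.710 m.

E 134300 m, N 6706200 m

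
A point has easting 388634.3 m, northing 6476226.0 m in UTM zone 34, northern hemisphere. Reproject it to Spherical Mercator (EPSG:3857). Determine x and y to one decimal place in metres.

x 2125512.1 m, y 8054496.0 m

Unproject from UTM 34N (λ₀ = 21°) → φ = 58.41260011°, λ = 19.09380030°.
Web Mercator (R = 6378137 m): x = 2125512.127 m, y = 8054496.000 m.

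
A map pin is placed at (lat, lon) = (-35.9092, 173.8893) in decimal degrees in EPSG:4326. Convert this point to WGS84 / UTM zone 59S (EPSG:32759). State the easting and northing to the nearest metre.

E 760739 m, N 6022265 m

Zone 59 central meridian λ₀ = 6×59 − 183 = 171°; Δλ = +2.8893°.
Transverse Mercator on WGS84 with k₀ = 0.9996 gives E = 760738.696 m, N = 6022264.804 m.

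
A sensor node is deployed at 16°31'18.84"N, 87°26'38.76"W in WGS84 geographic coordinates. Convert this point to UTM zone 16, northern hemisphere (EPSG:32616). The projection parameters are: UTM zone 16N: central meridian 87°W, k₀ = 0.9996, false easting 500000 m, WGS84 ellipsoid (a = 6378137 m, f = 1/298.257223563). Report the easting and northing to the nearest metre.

E 452610 m, N 1826719 m

Zone 16 central meridian λ₀ = 6×16 − 183 = -87°; Δλ = -0.4441°.
Transverse Mercator on WGS84 with k₀ = 0.9996 gives E = 452609.940 m, N = 1826718.688 m.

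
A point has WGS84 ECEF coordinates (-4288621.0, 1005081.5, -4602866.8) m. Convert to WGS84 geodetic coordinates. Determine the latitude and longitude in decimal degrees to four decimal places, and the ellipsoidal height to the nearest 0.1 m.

λ = atan2(Y, X) = 166.81020040°; p = √(X²+Y²) = 4404822.2 m.
Bowring's method on WGS84 (a = 6378137 m, b = 6356752.314 m) gives φ = -46.45160032°, h = 3989.406 m.

lat -46.4516°, lon 166.8102°, h 3989.4 m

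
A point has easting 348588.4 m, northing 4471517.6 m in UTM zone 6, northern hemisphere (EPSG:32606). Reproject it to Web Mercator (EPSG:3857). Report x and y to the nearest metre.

x -16562526 m, y 4921391 m

Unproject from UTM 6N (λ₀ = -147°) → φ = 40.38050041°, λ = -148.78369986°.
Web Mercator (R = 6378137 m): x = -16562525.707 m, y = 4921390.605 m.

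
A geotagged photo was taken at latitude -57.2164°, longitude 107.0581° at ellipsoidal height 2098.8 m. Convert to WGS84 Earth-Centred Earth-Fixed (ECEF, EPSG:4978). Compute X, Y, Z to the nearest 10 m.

WGS84: a = 6378137 m, e² = 0.006694380; N(φ) = a/√(1−e²sin²φ) = 6393280.393 m.
X = (N+h)·cosφ·cosλ = -1015808.755 m; Y = (N+h)·cosφ·sinλ = 3310550.342 m; Z = (N(1−e²)+h)·sinφ = -5340751.498 m.

X -1015810 m, Y 3310550 m, Z -5340750 m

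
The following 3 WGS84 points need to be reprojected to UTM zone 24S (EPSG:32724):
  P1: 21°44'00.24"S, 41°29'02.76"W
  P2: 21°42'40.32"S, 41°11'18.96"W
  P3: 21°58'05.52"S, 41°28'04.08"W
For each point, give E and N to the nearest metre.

UTM zone 24S: λ₀ = -39°, k₀ = 0.9996.
P1 (-21.7334°, -41.4841°) → (243053.780, 7594618.032) m.
P2 (-21.7112°, -41.1886°) → (273596.045, 7597538.441) m.
P3 (-21.9682°, -41.4678°) → (245157.716, 7568638.889) m.

P1: E 243054 m, N 7594618 m; P2: E 273596 m, N 7597538 m; P3: E 245158 m, N 7568639 m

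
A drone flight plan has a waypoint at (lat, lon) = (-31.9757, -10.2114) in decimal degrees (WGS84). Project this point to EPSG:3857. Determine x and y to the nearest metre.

Web Mercator is spherical with R = a = 6378137 m.
x = R·λ = 6378137 × -0.178222551 = -1136727.848 m.
y = R·ln tan(π/4 + φ/2) = 6378137 × -0.589532852 = -3760121.297 m.

x -1136728 m, y -3760121 m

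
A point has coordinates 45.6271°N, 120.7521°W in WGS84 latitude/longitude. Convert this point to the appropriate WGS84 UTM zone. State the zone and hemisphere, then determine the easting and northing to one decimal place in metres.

Longitude -120.7521° lies in the 6° band [-126°, -120°), giving zone 10; latitude is north of the equator, so 10N.
Zone 10 central meridian λ₀ = 6×10 − 183 = -123°; Δλ = +2.2479°.
Transverse Mercator on WGS84 with k₀ = 0.9996 gives E = 675224.744 m, N = 5055074.737 m.

Zone 10N: E 675224.7 m, N 5055074.7 m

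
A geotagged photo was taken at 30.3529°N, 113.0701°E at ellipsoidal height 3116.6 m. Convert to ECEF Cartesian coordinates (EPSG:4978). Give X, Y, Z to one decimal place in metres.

WGS84: a = 6378137 m, e² = 0.006694380; N(φ) = a/√(1−e²sin²φ) = 6383595.487 m.
X = (N+h)·cosφ·cosλ = -2159634.474 m; Y = (N+h)·cosφ·sinλ = 5070522.805 m; Z = (N(1−e²)+h)·sinφ = 3205767.851 m.

X -2159634.5 m, Y 5070522.8 m, Z 3205767.9 m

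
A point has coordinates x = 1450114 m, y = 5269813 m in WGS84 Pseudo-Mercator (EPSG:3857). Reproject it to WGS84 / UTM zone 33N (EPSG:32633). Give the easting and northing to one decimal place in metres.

E 338426.3 m, N 4731876.5 m

Web Mercator inverse (R = 6378137 m) → φ = 42.72239804°, λ = 13.02659570°.
UTM 33N forward: E = 338426.255 m, N = 4731876.486 m.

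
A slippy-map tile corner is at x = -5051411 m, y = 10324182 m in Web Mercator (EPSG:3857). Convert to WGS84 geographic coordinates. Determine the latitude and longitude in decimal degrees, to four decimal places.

R = 6378137 m. λ = x/R = -45.37759708°.
φ = 2·arctan(exp(y/R)) − 90° = 2·arctan(5.04644) − 90° = 67.58300050°.

lat 67.5830°, lon -45.3776°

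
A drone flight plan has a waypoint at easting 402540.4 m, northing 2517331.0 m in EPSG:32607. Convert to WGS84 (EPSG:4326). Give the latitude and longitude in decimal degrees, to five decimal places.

Zone 7N: λ₀ = -141°, k₀ = 0.9996, false easting 500000 m.
Meridian distance M = (N − FN)/k₀ = 2518338.3 m.
Inverse transverse Mercator on WGS84 gives φ = 22.76059973°, λ = -141.94930022°.

lat 22.76060°, lon -141.94930°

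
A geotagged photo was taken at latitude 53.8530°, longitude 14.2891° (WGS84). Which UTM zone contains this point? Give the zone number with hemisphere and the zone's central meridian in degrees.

UTM zone = ⌊(λ + 180)/6⌋ + 1; 14.2891° ∈ [12°, 18°) → zone 33.
Hemisphere: N (φ ≥ 0).
Central meridian λ₀ = 6×33 − 183 = 15°.

Zone 33N, central meridian 15°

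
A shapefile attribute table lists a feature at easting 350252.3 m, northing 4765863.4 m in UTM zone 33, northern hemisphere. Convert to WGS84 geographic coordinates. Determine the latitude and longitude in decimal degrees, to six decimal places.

lat 43.030700°, lon 13.161900°

Zone 33N: λ₀ = 15°, k₀ = 0.9996, false easting 500000 m.
Meridian distance M = (N − FN)/k₀ = 4767770.5 m.
Inverse transverse Mercator on WGS84 gives φ = 43.03070004°, λ = 13.16189999°.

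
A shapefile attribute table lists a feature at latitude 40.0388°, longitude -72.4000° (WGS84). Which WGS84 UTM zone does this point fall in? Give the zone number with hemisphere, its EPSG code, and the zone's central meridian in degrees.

UTM zone = ⌊(λ + 180)/6⌋ + 1; -72.4000° ∈ [-78°, -72°) → zone 18.
Hemisphere: N (φ ≥ 0).
Central meridian λ₀ = 6×18 − 183 = -75°.
EPSG code: 32618.

Zone 18N (EPSG:32618), central meridian -75°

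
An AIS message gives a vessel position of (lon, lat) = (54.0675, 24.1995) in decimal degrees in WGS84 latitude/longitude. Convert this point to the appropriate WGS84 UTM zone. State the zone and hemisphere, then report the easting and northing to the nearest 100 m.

Zone 40N: E 202100 m, N 2679400 m

Longitude 54.0675° lies in the 6° band [54°, 60°), giving zone 40; latitude is north of the equator, so 40N.
Zone 40 central meridian λ₀ = 6×40 − 183 = 57°; Δλ = -2.9325°.
Transverse Mercator on WGS84 with k₀ = 0.9996 gives E = 202106.934 m, N = 2679441.019 m.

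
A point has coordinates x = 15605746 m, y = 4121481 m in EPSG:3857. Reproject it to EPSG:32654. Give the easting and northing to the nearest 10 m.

E 425700 m, N 3838680 m

Web Mercator inverse (R = 6378137 m) → φ = 34.68740162°, λ = 140.18880152°.
UTM 54N forward: E = 425695.506 m, N = 3838677.346 m.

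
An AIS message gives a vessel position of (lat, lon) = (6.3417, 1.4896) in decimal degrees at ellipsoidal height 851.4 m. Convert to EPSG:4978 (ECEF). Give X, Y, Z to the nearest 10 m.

WGS84: a = 6378137 m, e² = 0.006694380; N(φ) = a/√(1−e²sin²φ) = 6378397.491 m.
X = (N+h)·cosφ·cosλ = 6338070.554 m; Y = (N+h)·cosφ·sinλ = 164816.985 m; Z = (N(1−e²)+h)·sinφ = 699920.611 m.

X 6338070 m, Y 164820 m, Z 699920 m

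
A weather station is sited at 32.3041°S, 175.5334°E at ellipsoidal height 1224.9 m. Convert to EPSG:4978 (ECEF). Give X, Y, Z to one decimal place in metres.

WGS84: a = 6378137 m, e² = 0.006694380; N(φ) = a/√(1−e²sin²φ) = 6384242.922 m.
X = (N+h)·cosφ·cosλ = -5380756.388 m; Y = (N+h)·cosφ·sinλ = 420318.770 m; Z = (N(1−e²)+h)·sinφ = -3389635.925 m.

X -5380756.4 m, Y 420318.8 m, Z -3389635.9 m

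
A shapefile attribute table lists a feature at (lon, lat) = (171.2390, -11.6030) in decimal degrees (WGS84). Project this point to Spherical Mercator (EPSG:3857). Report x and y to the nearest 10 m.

x 19062240 m, y -1300560 m

Web Mercator is spherical with R = a = 6378137 m.
x = R·λ = 6378137 × 2.988684358 = 19062238.284 m.
y = R·ln tan(π/4 + φ/2) = 6378137 × -0.203909093 = -1300560.132 m.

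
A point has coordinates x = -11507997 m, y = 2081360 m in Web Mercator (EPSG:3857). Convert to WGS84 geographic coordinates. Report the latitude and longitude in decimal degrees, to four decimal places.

lat 18.3739°, lon -103.3781°

R = 6378137 m. λ = x/R = -103.37809595°.
φ = 2·arctan(exp(y/R)) − 90° = 2·arctan(1.38587) − 90° = 18.37390293°.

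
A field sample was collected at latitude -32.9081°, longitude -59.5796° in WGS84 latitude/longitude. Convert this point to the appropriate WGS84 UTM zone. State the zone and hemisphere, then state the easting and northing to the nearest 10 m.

Zone 21S: E 258740 m, N 6355950 m

Longitude -59.5796° lies in the 6° band [-60°, -54°), giving zone 21; latitude is south of the equator, so 21S.
Zone 21 central meridian λ₀ = 6×21 − 183 = -57°; Δλ = -2.5796°.
Transverse Mercator on WGS84 with k₀ = 0.9996 gives E = 258741.357 m, N = 6355949.166 m.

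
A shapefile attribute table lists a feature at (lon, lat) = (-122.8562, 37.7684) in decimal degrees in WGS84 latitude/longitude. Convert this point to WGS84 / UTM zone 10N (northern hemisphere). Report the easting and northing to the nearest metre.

E 512665 m, N 4180129 m

Zone 10 central meridian λ₀ = 6×10 − 183 = -123°; Δλ = +0.1438°.
Transverse Mercator on WGS84 with k₀ = 0.9996 gives E = 512664.861 m, N = 4180128.760 m.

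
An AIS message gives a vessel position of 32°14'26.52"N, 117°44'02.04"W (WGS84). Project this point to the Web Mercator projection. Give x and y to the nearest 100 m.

Web Mercator is spherical with R = a = 6378137 m.
x = R·λ = 6378137 × -2.054844196 = -13106077.797 m.
y = R·ln tan(π/4 + φ/2) = 6378137 × 0.594993158 = 3794947.879 m.

x -13106100 m, y 3794900 m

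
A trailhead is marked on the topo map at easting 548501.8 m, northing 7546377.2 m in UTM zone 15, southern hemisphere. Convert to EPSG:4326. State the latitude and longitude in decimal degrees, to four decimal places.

Zone 15S: λ₀ = -93°, k₀ = 0.9996, false easting 500000 m, false northing 10000000 m.
Meridian distance M = (N − FN)/k₀ = -2454604.6 m.
Inverse transverse Mercator on WGS84 gives φ = -22.18719987°, λ = -92.52950002°.

lat -22.1872°, lon -92.5295°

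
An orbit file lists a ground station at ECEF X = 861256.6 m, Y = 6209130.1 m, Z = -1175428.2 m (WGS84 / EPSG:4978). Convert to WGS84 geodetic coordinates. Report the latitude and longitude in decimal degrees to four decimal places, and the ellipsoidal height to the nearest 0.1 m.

lat -10.6902°, lon 82.1030°, h 421.0 m

λ = atan2(Y, X) = 82.10300031°; p = √(X²+Y²) = 6268577.2 m.
Bowring's method on WGS84 (a = 6378137 m, b = 6356752.314 m) gives φ = -10.69019960°, h = 420.977 m.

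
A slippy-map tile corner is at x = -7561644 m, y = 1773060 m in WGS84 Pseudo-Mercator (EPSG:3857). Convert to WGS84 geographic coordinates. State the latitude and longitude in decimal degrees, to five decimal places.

lat 15.72640°, lon -67.92740°

R = 6378137 m. λ = x/R = -67.92740378°.
φ = 2·arctan(exp(y/R)) − 90° = 2·arctan(1.32047) − 90° = 15.72640082°.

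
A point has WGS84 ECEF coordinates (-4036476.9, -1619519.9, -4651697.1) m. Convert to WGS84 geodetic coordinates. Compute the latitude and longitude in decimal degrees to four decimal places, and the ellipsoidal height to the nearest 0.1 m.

λ = atan2(Y, X) = -158.13829981°; p = √(X²+Y²) = 4349251.7 m.
Bowring's method on WGS84 (a = 6378137 m, b = 6356752.314 m) gives φ = -47.11640010°, h = 1523.845 m.

lat -47.1164°, lon -158.1383°, h 1523.8 m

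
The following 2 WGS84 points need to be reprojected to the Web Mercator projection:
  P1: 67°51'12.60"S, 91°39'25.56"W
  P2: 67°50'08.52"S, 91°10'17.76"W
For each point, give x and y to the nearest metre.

P1: x -10203222 m, y -10403600 m; P2: x -10149176 m, y -10398346 m

Web Mercator: x = R·λ, y = R·ln tan(π/4+φ/2), R = 6378137 m.
P1 (-67.8535°, -91.6571°) → (-10203221.700, -10403599.959) m.
P2 (-67.8357°, -91.1716°) → (-10149176.087, -10398345.697) m.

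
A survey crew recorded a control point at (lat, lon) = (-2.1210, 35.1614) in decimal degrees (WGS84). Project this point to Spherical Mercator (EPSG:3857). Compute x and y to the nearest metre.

Web Mercator is spherical with R = a = 6378137 m.
x = R·λ = 6378137 × 0.613682200 = 3914149.144 m.
y = R·ln tan(π/4 + φ/2) = 6378137 × -0.037026891 = -236162.584 m.

x 3914149 m, y -236163 m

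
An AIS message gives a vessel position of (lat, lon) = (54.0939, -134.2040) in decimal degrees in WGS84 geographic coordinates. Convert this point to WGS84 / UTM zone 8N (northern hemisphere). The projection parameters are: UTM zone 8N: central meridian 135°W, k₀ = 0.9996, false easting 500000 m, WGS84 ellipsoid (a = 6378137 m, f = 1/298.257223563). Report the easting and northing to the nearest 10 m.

Zone 8 central meridian λ₀ = 6×8 − 183 = -135°; Δλ = +0.7960°.
Transverse Mercator on WGS84 with k₀ = 0.9996 gives E = 552059.421 m, N = 5994262.021 m.

E 552060 m, N 5994260 m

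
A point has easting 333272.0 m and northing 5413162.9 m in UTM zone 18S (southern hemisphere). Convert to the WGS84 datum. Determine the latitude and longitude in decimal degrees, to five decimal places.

lat -41.41580°, lon -76.99500°

Zone 18S: λ₀ = -75°, k₀ = 0.9996, false easting 500000 m, false northing 10000000 m.
Meridian distance M = (N − FN)/k₀ = -4588672.6 m.
Inverse transverse Mercator on WGS84 gives φ = -41.41580028°, λ = -76.99500015°.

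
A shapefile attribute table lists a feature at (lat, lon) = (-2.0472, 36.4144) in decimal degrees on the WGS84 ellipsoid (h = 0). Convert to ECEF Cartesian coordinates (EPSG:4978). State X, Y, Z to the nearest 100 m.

WGS84: a = 6378137 m, e² = 0.006694380; N(φ) = a/√(1−e²sin²φ) = 6378164.244 m.
X = (N+h)·cosφ·cosλ = 5129517.354 m; Y = (N+h)·cosφ·sinλ = 3783796.659 m; Z = (N(1−e²)+h)·sinφ = -226320.461 m.

X 5129500 m, Y 3783800 m, Z -226300 m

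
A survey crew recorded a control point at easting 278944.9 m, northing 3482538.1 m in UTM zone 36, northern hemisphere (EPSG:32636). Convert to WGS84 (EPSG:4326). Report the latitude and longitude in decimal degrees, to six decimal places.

Zone 36N: λ₀ = 33°, k₀ = 0.9996, false easting 500000 m.
Meridian distance M = (N − FN)/k₀ = 3483931.7 m.
Inverse transverse Mercator on WGS84 gives φ = 31.45649955°, λ = 30.67359983°.

lat 31.456500°, lon 30.673600°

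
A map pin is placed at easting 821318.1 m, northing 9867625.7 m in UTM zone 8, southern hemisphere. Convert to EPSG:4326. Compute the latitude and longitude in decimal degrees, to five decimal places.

lat -1.19610°, lon -132.11300°

Zone 8S: λ₀ = -135°, k₀ = 0.9996, false easting 500000 m, false northing 10000000 m.
Meridian distance M = (N − FN)/k₀ = -132427.3 m.
Inverse transverse Mercator on WGS84 gives φ = -1.19610025°, λ = -132.11299983°.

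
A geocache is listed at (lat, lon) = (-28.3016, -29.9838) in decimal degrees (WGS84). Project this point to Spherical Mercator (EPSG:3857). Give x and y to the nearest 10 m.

x -3337780 m, y -3287050 m

Web Mercator is spherical with R = a = 6378137 m.
x = R·λ = 6378137 × -0.523316032 = -3337781.348 m.
y = R·ln tan(π/4 + φ/2) = 6378137 × -0.515362423 = -3287052.139 m.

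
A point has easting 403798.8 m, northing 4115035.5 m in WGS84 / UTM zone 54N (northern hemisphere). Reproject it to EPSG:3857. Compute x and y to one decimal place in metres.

Unproject from UTM 54N (λ₀ = 141°) → φ = 37.17680037°, λ = 139.91630016°.
Web Mercator (R = 6378137 m): x = 15575411.288 m, y = 4463779.214 m.

x 15575411.3 m, y 4463779.2 m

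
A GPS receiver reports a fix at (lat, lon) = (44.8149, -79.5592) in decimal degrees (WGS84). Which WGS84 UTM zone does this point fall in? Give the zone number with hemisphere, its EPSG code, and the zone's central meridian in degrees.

Zone 17N (EPSG:32617), central meridian -81°

UTM zone = ⌊(λ + 180)/6⌋ + 1; -79.5592° ∈ [-84°, -78°) → zone 17.
Hemisphere: N (φ ≥ 0).
Central meridian λ₀ = 6×17 − 183 = -81°.
EPSG code: 32617.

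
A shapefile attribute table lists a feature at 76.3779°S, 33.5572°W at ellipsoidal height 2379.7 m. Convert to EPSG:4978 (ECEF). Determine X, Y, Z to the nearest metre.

WGS84: a = 6378137 m, e² = 0.006694380; N(φ) = a/√(1−e²sin²φ) = 6398397.787 m.
X = (N+h)·cosφ·cosλ = 1256244.846 m; Y = (N+h)·cosφ·sinλ = -833295.095 m; Z = (N(1−e²)+h)·sinφ = -6179096.672 m.

X 1256245 m, Y -833295 m, Z -6179097 m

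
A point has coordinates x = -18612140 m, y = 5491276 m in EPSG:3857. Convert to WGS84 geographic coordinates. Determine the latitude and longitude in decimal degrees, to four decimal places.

lat 44.1667°, lon -167.1957°

R = 6378137 m. λ = x/R = -167.19569832°.
φ = 2·arctan(exp(y/R)) − 90° = 2·arctan(2.36541) − 90° = 44.16670169°.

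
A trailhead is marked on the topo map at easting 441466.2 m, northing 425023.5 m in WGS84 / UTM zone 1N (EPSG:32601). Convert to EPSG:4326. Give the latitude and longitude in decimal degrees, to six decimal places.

Zone 1N: λ₀ = -177°, k₀ = 0.9996, false easting 500000 m.
Meridian distance M = (N − FN)/k₀ = 425193.6 m.
Inverse transverse Mercator on WGS84 gives φ = 3.84509963°, λ = -177.52719989°.

lat 3.845100°, lon -177.527200°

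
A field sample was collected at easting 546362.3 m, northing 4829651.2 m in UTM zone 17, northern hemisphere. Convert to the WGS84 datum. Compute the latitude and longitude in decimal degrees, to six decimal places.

lat 43.618400°, lon -80.425400°

Zone 17N: λ₀ = -81°, k₀ = 0.9996, false easting 500000 m.
Meridian distance M = (N − FN)/k₀ = 4831583.8 m.
Inverse transverse Mercator on WGS84 gives φ = 43.61840030°, λ = -80.42540021°.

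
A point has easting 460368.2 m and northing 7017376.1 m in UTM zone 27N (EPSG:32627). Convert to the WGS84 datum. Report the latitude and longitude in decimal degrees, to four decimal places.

lat 63.2831°, lon -21.7901°

Zone 27N: λ₀ = -21°, k₀ = 0.9996, false easting 500000 m.
Meridian distance M = (N − FN)/k₀ = 7020184.2 m.
Inverse transverse Mercator on WGS84 gives φ = 63.28309987°, λ = -21.79010024°.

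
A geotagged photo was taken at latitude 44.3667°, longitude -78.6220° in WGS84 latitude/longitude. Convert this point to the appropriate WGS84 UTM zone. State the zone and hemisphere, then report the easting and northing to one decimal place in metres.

Longitude -78.6220° lies in the 6° band [-84°, -78°), giving zone 17; latitude is north of the equator, so 17N.
Zone 17 central meridian λ₀ = 6×17 − 183 = -81°; Δλ = +2.3780°.
Transverse Mercator on WGS84 with k₀ = 0.9996 gives E = 689477.151 m, N = 4915352.977 m.

Zone 17N: E 689477.2 m, N 4915353.0 m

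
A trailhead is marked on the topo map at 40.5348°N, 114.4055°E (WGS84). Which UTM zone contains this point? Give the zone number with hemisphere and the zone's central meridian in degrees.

Zone 50N, central meridian 117°

UTM zone = ⌊(λ + 180)/6⌋ + 1; 114.4055° ∈ [114°, 120°) → zone 50.
Hemisphere: N (φ ≥ 0).
Central meridian λ₀ = 6×50 − 183 = 117°.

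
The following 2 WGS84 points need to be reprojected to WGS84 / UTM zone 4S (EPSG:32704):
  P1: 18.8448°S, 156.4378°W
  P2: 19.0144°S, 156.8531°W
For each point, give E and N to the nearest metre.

P1: E 769992 m, N 7914394 m; P2: E 725983 m, N 7896199 m

UTM zone 4S: λ₀ = -159°, k₀ = 0.9996.
P1 (-18.8448°, -156.4378°) → (769992.002, 7914394.081) m.
P2 (-19.0144°, -156.8531°) → (725983.489, 7896199.348) m.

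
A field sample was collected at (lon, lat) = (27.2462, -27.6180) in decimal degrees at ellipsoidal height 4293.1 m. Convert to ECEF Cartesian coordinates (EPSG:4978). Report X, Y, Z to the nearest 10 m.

X 5031360 m, Y 2590900 m, Z -2941050 m

WGS84: a = 6378137 m, e² = 0.006694380; N(φ) = a/√(1−e²sin²φ) = 6382729.848 m.
X = (N+h)·cosφ·cosλ = 5031362.280 m; Y = (N+h)·cosφ·sinλ = 2590899.658 m; Z = (N(1−e²)+h)·sinφ = -2941052.665 m.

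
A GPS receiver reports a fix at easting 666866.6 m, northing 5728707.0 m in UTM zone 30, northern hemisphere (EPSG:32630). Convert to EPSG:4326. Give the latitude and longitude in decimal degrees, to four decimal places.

Zone 30N: λ₀ = -3°, k₀ = 0.9996, false easting 500000 m.
Meridian distance M = (N − FN)/k₀ = 5730999.4 m.
Inverse transverse Mercator on WGS84 gives φ = 51.68449962°, λ = -0.58610027°.

lat 51.6845°, lon -0.5861°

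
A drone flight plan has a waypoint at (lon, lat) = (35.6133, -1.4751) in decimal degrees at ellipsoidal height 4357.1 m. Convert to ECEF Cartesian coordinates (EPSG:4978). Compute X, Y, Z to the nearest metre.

X 5187040 m, Y 3715378 m, Z -163203 m

WGS84: a = 6378137 m, e² = 0.006694380; N(φ) = a/√(1−e²sin²φ) = 6378151.147 m.
X = (N+h)·cosφ·cosλ = 5187040.201 m; Y = (N+h)·cosφ·sinλ = 3715377.559 m; Z = (N(1−e²)+h)·sinφ = -163202.621 m.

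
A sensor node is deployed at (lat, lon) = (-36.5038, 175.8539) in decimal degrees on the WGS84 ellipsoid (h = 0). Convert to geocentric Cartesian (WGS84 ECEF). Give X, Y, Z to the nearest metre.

X -5119508 m, Y 371111 m, Z -3773274 m

WGS84: a = 6378137 m, e² = 0.006694380; N(φ) = a/√(1−e²sin²φ) = 6385705.324 m.
X = (N+h)·cosφ·cosλ = -5119507.858 m; Y = (N+h)·cosφ·sinλ = 371111.430 m; Z = (N(1−e²)+h)·sinφ = -3773273.510 m.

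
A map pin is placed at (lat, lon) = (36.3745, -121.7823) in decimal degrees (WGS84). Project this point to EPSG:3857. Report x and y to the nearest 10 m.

x -13556740 m, y 4352280 m

Web Mercator is spherical with R = a = 6378137 m.
x = R·λ = 6378137 × -2.125502106 = -13556743.624 m.
y = R·ln tan(π/4 + φ/2) = 6378137 × 0.682374039 = 4352275.108 m.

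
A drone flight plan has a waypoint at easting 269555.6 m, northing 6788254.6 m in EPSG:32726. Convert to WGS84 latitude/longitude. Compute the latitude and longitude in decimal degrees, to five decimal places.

lat -29.01310°, lon -29.36590°

Zone 26S: λ₀ = -27°, k₀ = 0.9996, false easting 500000 m, false northing 10000000 m.
Meridian distance M = (N − FN)/k₀ = -3213030.6 m.
Inverse transverse Mercator on WGS84 gives φ = -29.01309979°, λ = -29.36590031°.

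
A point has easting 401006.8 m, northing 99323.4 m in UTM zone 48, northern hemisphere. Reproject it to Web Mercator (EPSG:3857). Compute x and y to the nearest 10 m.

Unproject from UTM 48N (λ₀ = 105°) → φ = 0.89850017°, λ = 104.11030042°.
Web Mercator (R = 6378137 m): x = 11589505.629 m, y = 100024.681 m.

x 11589510 m, y 100020 m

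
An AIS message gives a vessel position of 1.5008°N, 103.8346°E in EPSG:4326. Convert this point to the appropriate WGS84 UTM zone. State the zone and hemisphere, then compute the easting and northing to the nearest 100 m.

Longitude 103.8346° lies in the 6° band [102°, 108°), giving zone 48; latitude is north of the equator, so 48N.
Zone 48 central meridian λ₀ = 6×48 − 183 = 105°; Δλ = -1.1654°.
Transverse Mercator on WGS84 with k₀ = 0.9996 gives E = 370355.358 m, N = 165918.410 m.

Zone 48N: E 370400 m, N 165900 m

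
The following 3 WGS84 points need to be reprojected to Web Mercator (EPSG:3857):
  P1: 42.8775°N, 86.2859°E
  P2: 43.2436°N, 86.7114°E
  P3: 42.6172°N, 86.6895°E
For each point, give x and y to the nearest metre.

P1: x 9605302 m, y 5293345 m; P2: x 9652669 m, y 5349124 m; P3: x 9650231 m, y 5253886 m

Web Mercator: x = R·λ, y = R·ln tan(π/4+φ/2), R = 6378137 m.
P1 (42.8775°, 86.2859°) → (9605302.451, 5293344.646) m.
P2 (43.2436°, 86.7114°) → (9652668.894, 5349124.060) m.
P3 (42.6172°, 86.6895°) → (9650230.997, 5253886.109) m.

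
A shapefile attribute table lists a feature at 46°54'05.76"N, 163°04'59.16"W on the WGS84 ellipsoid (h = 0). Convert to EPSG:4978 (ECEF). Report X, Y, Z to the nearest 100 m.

X -4176800 m, Y -1270300 m, Z 4634300 m

WGS84: a = 6378137 m, e² = 0.006694380; N(φ) = a/√(1−e²sin²φ) = 6389550.009 m.
X = (N+h)·cosφ·cosλ = -4176768.998 m; Y = (N+h)·cosφ·sinλ = -1270345.273 m; Z = (N(1−e²)+h)·sinφ = 4634297.463 m.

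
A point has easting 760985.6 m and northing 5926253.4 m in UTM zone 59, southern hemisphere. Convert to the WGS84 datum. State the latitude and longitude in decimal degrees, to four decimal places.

Zone 59S: λ₀ = 171°, k₀ = 0.9996, false easting 500000 m, false northing 10000000 m.
Meridian distance M = (N − FN)/k₀ = -4075376.8 m.
Inverse transverse Mercator on WGS84 gives φ = -36.77360030°, λ = 173.92420049°.

lat -36.7736°, lon 173.9242°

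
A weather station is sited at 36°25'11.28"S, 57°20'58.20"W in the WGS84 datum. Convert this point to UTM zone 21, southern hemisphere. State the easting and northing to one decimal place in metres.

E 468668.1 m, N 5969431.2 m

Zone 21 central meridian λ₀ = 6×21 − 183 = -57°; Δλ = -0.3495°.
Transverse Mercator on WGS84 with k₀ = 0.9996 gives E = 468668.130 m, N = 5969431.220 m.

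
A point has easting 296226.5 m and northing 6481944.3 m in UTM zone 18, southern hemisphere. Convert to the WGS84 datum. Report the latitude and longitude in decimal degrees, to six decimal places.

lat -31.779900°, lon -77.152000°

Zone 18S: λ₀ = -75°, k₀ = 0.9996, false easting 500000 m, false northing 10000000 m.
Meridian distance M = (N − FN)/k₀ = -3519463.5 m.
Inverse transverse Mercator on WGS84 gives φ = -31.77990001°, λ = -77.15200032°.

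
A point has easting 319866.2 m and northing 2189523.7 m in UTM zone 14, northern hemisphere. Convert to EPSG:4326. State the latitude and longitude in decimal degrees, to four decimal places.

lat 19.7933°, lon -100.7196°

Zone 14N: λ₀ = -99°, k₀ = 0.9996, false easting 500000 m.
Meridian distance M = (N − FN)/k₀ = 2190399.9 m.
Inverse transverse Mercator on WGS84 gives φ = 19.79329995°, λ = -100.71960038°.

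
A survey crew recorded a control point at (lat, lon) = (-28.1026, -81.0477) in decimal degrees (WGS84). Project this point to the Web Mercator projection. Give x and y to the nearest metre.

x -9022189 m, y -3261915 m

Web Mercator is spherical with R = a = 6378137 m.
x = R·λ = 6378137 × -1.414549216 = -9022188.694 m.
y = R·ln tan(π/4 + φ/2) = 6378137 × -0.511421356 = -3261915.471 m.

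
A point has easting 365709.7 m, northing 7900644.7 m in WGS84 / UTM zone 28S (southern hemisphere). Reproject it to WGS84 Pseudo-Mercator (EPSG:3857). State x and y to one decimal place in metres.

x -1811802.7 m, y -2152852.1 m

Unproject from UTM 28S (λ₀ = -15°) → φ = -18.98229971°, λ = -16.27570014°.
Web Mercator (R = 6378137 m): x = -1811802.652 m, y = -2152852.104 m.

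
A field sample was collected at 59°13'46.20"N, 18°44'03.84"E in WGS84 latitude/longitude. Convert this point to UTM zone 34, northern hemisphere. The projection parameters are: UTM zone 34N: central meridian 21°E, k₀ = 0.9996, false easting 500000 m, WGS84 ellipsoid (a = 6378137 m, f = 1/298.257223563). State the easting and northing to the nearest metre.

E 370719 m, N 6567804 m

Zone 34 central meridian λ₀ = 6×34 − 183 = 21°; Δλ = -2.2656°.
Transverse Mercator on WGS84 with k₀ = 0.9996 gives E = 370719.317 m, N = 6567804.058 m.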